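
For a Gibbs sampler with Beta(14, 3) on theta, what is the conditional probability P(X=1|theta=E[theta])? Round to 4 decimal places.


E[theta] = 14/(14+3) = 0.8235
P(X=1|theta) = theta = 0.8235

0.8235


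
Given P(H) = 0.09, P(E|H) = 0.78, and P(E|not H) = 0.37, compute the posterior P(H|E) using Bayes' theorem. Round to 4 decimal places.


By Bayes' theorem: P(H|E) = P(E|H)*P(H) / P(E)
P(E) = P(E|H)*P(H) + P(E|not H)*P(not H)
P(E) = 0.78*0.09 + 0.37*0.91 = 0.4069
P(H|E) = 0.78*0.09 / 0.4069 = 0.1725

0.1725


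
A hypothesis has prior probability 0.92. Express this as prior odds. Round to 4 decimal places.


Odds = P(H) / P(not H) = 0.92 / 0.08
= 11.5

11.5


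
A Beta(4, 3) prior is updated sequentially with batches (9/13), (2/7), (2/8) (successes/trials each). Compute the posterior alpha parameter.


Sequential conjugate updating is equivalent to a single batch update.
Total successes across all batches = 13
alpha_posterior = alpha_prior + total_successes = 4 + 13
= 17

17


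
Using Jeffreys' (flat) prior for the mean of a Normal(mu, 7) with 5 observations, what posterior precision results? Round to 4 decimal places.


Flat prior means prior precision is 0.
Posterior precision = n / sigma^2 = 5/7 = 0.7143

0.7143


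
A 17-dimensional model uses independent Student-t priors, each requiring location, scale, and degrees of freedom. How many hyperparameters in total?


Per parameter: 3 (location, scale, and degrees of freedom).
Total = 17 * 3 = 51

51


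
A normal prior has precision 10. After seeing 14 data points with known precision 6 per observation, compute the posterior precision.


In the conjugate normal model, precisions add:
tau_posterior = tau_prior + n * tau_data
= 10 + 14*6 = 94

94


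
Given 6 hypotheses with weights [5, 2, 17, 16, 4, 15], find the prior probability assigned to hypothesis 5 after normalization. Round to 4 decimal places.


To normalize, divide each weight by the sum of all weights.
Sum = 59
Prior(H5) = 4/59 = 0.0678

0.0678


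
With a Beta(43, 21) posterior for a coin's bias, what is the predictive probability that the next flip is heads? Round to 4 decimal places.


The predictive probability equals the posterior mean.
P(next = heads) = alpha / (alpha + beta)
= 43 / 64 = 0.6719

0.6719


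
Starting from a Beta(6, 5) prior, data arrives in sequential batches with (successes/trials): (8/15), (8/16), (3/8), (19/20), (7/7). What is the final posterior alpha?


In sequential Bayesian updating, we sum all successes.
Total successes = 45
Final alpha = 6 + 45 = 51

51


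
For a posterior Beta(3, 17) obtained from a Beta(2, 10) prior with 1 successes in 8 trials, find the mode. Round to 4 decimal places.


Mode = (alpha - 1) / (alpha + beta - 2)
= 2 / 18
= 0.1111

0.1111


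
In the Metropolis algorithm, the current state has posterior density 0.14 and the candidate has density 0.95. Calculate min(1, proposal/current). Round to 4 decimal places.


Ratio = 0.95/0.14 = 6.7857
Acceptance probability = min(1, 6.7857)
= 1.0

1.0


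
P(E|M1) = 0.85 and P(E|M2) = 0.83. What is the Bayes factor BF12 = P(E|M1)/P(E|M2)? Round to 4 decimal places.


Bayes factor BF12 = P(E|M1) / P(E|M2)
= 0.85 / 0.83
= 1.0241

1.0241


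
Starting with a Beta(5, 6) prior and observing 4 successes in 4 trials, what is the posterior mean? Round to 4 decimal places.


Posterior parameters: alpha = 5 + 4 = 9
beta = 6 + 0 = 6
Posterior mean = alpha / (alpha + beta) = 9 / 15
= 0.6

0.6


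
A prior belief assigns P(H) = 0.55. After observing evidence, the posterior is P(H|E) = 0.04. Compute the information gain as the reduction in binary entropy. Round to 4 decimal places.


H(prior) = -0.55*log2(0.55) - 0.45*log2(0.45)
= 0.9928
H(post) = -0.04*log2(0.04) - 0.96*log2(0.96)
= 0.2423
IG = 0.9928 - 0.2423 = 0.7505

0.7505


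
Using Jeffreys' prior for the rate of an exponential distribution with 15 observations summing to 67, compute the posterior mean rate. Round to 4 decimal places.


Jeffreys' prior leads to posterior Gamma(15, 67).
Mean = 15/67 = 0.2239

0.2239


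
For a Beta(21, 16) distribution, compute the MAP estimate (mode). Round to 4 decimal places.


MAP = mode = (a-1)/(a+b-2)
= (21-1)/(21+16-2)
= 20/35 = 0.5714

0.5714


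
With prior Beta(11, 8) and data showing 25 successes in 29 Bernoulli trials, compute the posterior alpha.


Conjugate update: alpha_posterior = alpha_prior + k
= 11 + 25 = 36

36


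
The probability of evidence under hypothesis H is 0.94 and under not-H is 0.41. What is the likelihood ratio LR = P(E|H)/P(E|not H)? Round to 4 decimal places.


LR = 0.94 / 0.41
= 2.2927

2.2927


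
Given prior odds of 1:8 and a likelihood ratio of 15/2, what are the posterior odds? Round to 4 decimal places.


Posterior odds = prior odds * LR
Prior odds = 1/8 = 0.125
LR = 15/2 = 7.5
Posterior odds = 0.125 * 7.5 = 0.9375

0.9375


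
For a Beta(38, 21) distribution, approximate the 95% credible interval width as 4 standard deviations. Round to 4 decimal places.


Variance of Beta(a,b) = ab / ((a+b)^2 * (a+b+1))
= 38*21 / ((59)^2 * 60)
= 0.0038
SD = sqrt(0.0038) = 0.0618
Width = 4 * SD = 0.2472

0.2472


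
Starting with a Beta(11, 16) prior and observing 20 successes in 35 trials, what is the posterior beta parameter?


Posterior beta = prior beta + failures
Failures = 35 - 20 = 15
beta_post = 16 + 15 = 31

31


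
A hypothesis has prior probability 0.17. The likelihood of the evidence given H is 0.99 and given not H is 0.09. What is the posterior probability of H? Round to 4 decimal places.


Using Bayes' theorem:
P(E) = 0.17 * 0.99 + 0.83 * 0.09
P(E) = 0.243
P(H|E) = (0.17 * 0.99) / 0.243 = 0.6926

0.6926


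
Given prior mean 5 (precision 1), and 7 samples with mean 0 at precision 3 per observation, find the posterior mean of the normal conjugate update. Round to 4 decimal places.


The posterior mean is a precision-weighted average of prior and data.
Post. prec. = 1 + 21 = 22
Post. mean = (5 + 0)/22 = 5/22 = 0.2273

0.2273


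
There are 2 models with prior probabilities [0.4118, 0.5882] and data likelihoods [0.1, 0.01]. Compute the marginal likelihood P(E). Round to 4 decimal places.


P(E) = sum over models of P(M_i) * P(E|M_i)
= 0.4118*0.1 + 0.5882*0.01
= 0.0471

0.0471


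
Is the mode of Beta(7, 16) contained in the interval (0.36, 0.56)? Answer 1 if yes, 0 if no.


Mode = (a-1)/(a+b-2) = 6/21 = 0.2857
Interval: (0.36, 0.56)
Contains mode? 0

0


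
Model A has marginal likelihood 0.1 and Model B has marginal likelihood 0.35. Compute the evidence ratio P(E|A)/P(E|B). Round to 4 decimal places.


Evidence ratio = P(E|A) / P(E|B)
= 0.1 / 0.35
= 0.2857

0.2857


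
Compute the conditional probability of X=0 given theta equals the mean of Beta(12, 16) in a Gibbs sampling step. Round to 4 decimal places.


Mean of Beta(12, 16) = 0.4286
P(X=0 | theta=0.4286) = 0.5714

0.5714


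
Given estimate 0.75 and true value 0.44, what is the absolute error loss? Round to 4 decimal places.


Absolute error = |estimate - true|
= |0.31| = 0.31

0.31


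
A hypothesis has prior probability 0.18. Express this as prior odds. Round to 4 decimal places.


Odds = P(H) / P(not H) = 0.18 / 0.82
= 0.2195

0.2195


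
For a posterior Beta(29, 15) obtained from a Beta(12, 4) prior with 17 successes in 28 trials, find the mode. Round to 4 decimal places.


Mode = (alpha - 1) / (alpha + beta - 2)
= 28 / 42
= 0.6667

0.6667


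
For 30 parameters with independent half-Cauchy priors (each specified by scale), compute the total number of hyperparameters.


A half-Cauchy prior has 1 hyperparameter per parameter.
Total = 30 * 1 = 30

30


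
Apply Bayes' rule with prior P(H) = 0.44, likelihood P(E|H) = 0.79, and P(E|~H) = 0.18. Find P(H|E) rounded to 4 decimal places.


Step 1: Compute marginal P(E) = P(E|H)P(H) + P(E|~H)P(~H)
= 0.79*0.44 + 0.18*0.56 = 0.4484
Step 2: P(H|E) = P(E|H)P(H)/P(E) = 0.3476/0.4484
= 0.7752

0.7752


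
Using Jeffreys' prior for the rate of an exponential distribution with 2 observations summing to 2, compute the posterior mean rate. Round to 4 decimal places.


Jeffreys' prior leads to posterior Gamma(2, 2).
Mean = 2/2 = 1.0

1.0


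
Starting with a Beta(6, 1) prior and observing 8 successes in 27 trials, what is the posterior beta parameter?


Posterior beta = prior beta + failures
Failures = 27 - 8 = 19
beta_post = 1 + 19 = 20

20


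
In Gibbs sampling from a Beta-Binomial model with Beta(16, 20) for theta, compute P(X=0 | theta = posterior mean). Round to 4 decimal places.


Posterior mean = alpha/(alpha+beta) = 16/36 = 0.4444
P(X=0|theta=mean) = 1 - theta = 0.5556

0.5556


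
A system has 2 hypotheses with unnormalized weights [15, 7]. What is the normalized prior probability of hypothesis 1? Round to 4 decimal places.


The normalized prior is the weight divided by the total.
Total weight = 22
P(H1) = 15 / 22 = 0.6818

0.6818


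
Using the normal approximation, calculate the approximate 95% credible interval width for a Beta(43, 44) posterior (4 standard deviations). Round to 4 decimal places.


Var(Beta) = 43*44/(87^2 * 88) = 0.0028
SD = 0.0533
Width ~ 4*SD = 0.2132

0.2132


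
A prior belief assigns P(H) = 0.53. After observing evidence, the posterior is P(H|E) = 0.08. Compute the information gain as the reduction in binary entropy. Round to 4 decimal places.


H(prior) = -0.53*log2(0.53) - 0.47*log2(0.47)
= 0.9974
H(post) = -0.08*log2(0.08) - 0.92*log2(0.92)
= 0.4022
IG = 0.9974 - 0.4022 = 0.5952

0.5952


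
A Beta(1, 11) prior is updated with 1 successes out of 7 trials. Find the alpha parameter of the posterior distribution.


In the Beta-Binomial conjugate update:
alpha_post = alpha_prior + successes
= 1 + 1
= 2

2


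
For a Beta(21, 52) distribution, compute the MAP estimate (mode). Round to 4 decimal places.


MAP = mode = (a-1)/(a+b-2)
= (21-1)/(21+52-2)
= 20/71 = 0.2817

0.2817


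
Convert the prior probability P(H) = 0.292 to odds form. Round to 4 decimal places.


P(not H) = 1 - 0.292 = 0.708
Odds = 0.292 / 0.708 = 0.4124

0.4124


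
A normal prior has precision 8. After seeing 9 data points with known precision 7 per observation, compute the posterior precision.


In the conjugate normal model, precisions add:
tau_posterior = tau_prior + n * tau_data
= 8 + 9*7 = 71

71


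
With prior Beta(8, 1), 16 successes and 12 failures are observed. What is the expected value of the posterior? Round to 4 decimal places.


Posterior = Beta(24, 13)
E[theta] = alpha/(alpha+beta)
= 24/37 = 0.6486

0.6486


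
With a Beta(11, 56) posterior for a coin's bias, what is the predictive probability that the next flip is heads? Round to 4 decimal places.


The predictive probability equals the posterior mean.
P(next = heads) = alpha / (alpha + beta)
= 11 / 67 = 0.1642

0.1642


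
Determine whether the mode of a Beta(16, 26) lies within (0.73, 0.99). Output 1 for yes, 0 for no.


First find the mode: (a-1)/(a+b-2) = 0.375
Is 0.375 in (0.73, 0.99)? 0

0


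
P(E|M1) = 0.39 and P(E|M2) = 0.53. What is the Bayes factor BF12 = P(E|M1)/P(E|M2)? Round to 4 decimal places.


Bayes factor BF12 = P(E|M1) / P(E|M2)
= 0.39 / 0.53
= 0.7358

0.7358


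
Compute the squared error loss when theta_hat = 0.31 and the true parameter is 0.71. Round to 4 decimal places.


L = (theta_hat - theta_true)^2
= (0.31 - 0.71)^2
= -0.4^2 = 0.16

0.16


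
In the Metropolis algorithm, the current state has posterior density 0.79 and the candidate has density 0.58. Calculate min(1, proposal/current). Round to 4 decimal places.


Ratio = 0.58/0.79 = 0.7342
Acceptance probability = min(1, 0.7342)
= 0.7342

0.7342


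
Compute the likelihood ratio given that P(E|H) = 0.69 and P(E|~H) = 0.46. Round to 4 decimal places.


LR = P(E|H) / P(E|~H)
= 0.69 / 0.46 = 1.5

1.5


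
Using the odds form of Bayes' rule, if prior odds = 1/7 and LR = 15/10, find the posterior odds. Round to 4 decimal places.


Bayes' rule in odds form: posterior odds = prior odds * LR
= (1 * 15) / (7 * 10)
= 15/70 = 0.2143

0.2143


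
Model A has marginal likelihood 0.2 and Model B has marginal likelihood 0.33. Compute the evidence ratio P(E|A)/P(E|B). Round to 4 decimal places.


Evidence ratio = P(E|A) / P(E|B)
= 0.2 / 0.33
= 0.6061

0.6061


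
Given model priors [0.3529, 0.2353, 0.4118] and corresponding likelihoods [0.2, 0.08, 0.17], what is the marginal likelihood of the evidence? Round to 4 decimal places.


P(E) = sum_i P(M_i) P(E|M_i)
= 0.0706 + 0.0188 + 0.07
= 0.1594

0.1594


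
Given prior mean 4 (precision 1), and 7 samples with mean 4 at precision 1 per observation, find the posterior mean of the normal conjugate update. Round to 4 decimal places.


The posterior mean is a precision-weighted average of prior and data.
Post. prec. = 1 + 7 = 8
Post. mean = (4 + 28)/8 = 32/8 = 4.0

4.0


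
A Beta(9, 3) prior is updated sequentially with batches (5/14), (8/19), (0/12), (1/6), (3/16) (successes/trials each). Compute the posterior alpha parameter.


Sequential conjugate updating is equivalent to a single batch update.
Total successes across all batches = 17
alpha_posterior = alpha_prior + total_successes = 9 + 17
= 26

26


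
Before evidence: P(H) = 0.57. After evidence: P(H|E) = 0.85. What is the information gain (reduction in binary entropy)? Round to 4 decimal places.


Prior entropy = 0.9858
Posterior entropy = 0.6098
Information gain = 0.9858 - 0.6098 = 0.376

0.376


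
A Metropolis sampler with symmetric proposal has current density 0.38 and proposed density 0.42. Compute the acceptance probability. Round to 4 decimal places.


For symmetric proposals, acceptance = min(1, pi(x*)/pi(x))
= min(1, 0.42/0.38)
= min(1, 1.1053) = 1.0

1.0


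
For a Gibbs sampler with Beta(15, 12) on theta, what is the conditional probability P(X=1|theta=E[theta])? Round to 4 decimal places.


E[theta] = 15/(15+12) = 0.5556
P(X=1|theta) = theta = 0.5556

0.5556


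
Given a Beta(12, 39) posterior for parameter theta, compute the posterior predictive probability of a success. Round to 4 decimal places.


For a Beta-Bernoulli model, the predictive probability is the mean:
P(success) = 12/(12+39) = 12/51 = 0.2353

0.2353


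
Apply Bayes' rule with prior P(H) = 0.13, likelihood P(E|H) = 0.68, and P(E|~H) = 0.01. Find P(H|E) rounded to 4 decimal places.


Step 1: Compute marginal P(E) = P(E|H)P(H) + P(E|~H)P(~H)
= 0.68*0.13 + 0.01*0.87 = 0.0971
Step 2: P(H|E) = P(E|H)P(H)/P(E) = 0.0884/0.0971
= 0.9104

0.9104


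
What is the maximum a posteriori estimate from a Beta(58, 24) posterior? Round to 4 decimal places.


The MAP estimate equals the mode of the distribution.
Mode of Beta(a,b) = (a-1)/(a+b-2)
= 57/80
= 0.7125

0.7125


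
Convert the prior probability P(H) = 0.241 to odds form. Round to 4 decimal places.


P(not H) = 1 - 0.241 = 0.759
Odds = 0.241 / 0.759 = 0.3175

0.3175


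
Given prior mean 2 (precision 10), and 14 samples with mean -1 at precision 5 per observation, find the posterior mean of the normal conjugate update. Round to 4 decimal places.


The posterior mean is a precision-weighted average of prior and data.
Post. prec. = 10 + 70 = 80
Post. mean = (20 + -70)/80 = -50/80 = -0.625

-0.625


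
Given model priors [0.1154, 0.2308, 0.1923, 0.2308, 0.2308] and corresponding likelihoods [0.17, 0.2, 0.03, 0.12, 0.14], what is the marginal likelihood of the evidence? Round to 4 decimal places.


P(E) = sum_i P(M_i) P(E|M_i)
= 0.0196 + 0.0462 + 0.0058 + 0.0277 + 0.0323
= 0.1316

0.1316


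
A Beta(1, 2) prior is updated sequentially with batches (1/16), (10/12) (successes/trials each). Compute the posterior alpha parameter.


Sequential conjugate updating is equivalent to a single batch update.
Total successes across all batches = 11
alpha_posterior = alpha_prior + total_successes = 1 + 11
= 12

12


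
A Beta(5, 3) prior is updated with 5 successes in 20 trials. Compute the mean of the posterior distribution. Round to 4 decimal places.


After update: Beta(10, 18)
Mean = 10 / (10 + 18) = 10 / 28
= 0.3571

0.3571


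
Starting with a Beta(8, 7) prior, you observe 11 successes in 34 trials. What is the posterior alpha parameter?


For a Beta-Binomial conjugate model:
Posterior alpha = prior alpha + number of successes
= 8 + 11 = 19

19


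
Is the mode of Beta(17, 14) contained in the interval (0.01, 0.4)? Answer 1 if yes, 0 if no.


Mode = (a-1)/(a+b-2) = 16/29 = 0.5517
Interval: (0.01, 0.4)
Contains mode? 0

0


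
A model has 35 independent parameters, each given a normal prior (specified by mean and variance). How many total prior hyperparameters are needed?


Each normal prior needs 2 hyperparameters (mean and variance).
Total = 2 * 35 = 70

70


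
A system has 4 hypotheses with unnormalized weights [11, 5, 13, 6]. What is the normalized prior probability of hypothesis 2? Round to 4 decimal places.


The normalized prior is the weight divided by the total.
Total weight = 35
P(H2) = 5 / 35 = 0.1429

0.1429


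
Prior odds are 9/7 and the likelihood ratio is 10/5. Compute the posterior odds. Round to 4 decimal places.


Posterior odds = prior odds * likelihood ratio
= (9/7) * (10/5)
= 90 / 35
= 2.5714

2.5714


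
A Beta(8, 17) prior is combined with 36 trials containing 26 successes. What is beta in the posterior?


In conjugate updating:
beta_posterior = beta_prior + (n - k)
= 17 + (36 - 26)
= 17 + 10 = 27

27


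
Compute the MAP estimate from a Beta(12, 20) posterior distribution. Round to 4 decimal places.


MAP = mode of Beta distribution
= (alpha - 1)/(alpha + beta - 2)
= (12-1)/(12+20-2)
= 11/30 = 0.3667

0.3667


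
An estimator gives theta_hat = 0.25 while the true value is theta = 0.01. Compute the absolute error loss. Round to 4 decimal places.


The absolute error loss is |theta_hat - theta|
= |0.25 - 0.01|
= 0.24

0.24


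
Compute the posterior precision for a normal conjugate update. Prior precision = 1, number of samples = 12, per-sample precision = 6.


tau_post = tau_0 + n * tau
= 1 + 12 * 6 = 73

73


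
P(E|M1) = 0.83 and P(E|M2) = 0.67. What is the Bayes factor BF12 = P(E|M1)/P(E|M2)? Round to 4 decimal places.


Bayes factor BF12 = P(E|M1) / P(E|M2)
= 0.83 / 0.67
= 1.2388

1.2388


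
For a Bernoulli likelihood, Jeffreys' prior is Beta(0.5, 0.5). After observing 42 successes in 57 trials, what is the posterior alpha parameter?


Jeffreys' prior for Bernoulli is Beta(0.5, 0.5).
Posterior is Beta(0.5 + k, 0.5 + n - k).
Posterior alpha = 0.5 + k = 0.5 + 42 = 42.5

42.5


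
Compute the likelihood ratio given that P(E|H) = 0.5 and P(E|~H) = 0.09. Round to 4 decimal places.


LR = P(E|H) / P(E|~H)
= 0.5 / 0.09 = 5.5556

5.5556


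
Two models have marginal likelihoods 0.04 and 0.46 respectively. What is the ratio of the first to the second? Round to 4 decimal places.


Evidence ratio = 0.04 / 0.46
= 0.087

0.087


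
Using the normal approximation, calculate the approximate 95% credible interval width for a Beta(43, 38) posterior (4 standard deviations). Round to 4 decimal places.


Var(Beta) = 43*38/(81^2 * 82) = 0.003
SD = 0.0551
Width ~ 4*SD = 0.2204

0.2204


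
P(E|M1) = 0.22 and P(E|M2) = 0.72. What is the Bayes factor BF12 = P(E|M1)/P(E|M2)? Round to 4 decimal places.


Bayes factor BF12 = P(E|M1) / P(E|M2)
= 0.22 / 0.72
= 0.3056

0.3056


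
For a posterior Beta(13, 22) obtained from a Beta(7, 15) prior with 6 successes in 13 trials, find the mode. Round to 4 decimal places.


Mode = (alpha - 1) / (alpha + beta - 2)
= 12 / 33
= 0.3636

0.3636


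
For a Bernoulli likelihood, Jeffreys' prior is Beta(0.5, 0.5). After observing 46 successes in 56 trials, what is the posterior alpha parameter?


Jeffreys' prior for Bernoulli is Beta(0.5, 0.5).
Posterior is Beta(0.5 + k, 0.5 + n - k).
Posterior alpha = 0.5 + k = 0.5 + 46 = 46.5

46.5


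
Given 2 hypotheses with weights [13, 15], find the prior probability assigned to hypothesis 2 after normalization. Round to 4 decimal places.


To normalize, divide each weight by the sum of all weights.
Sum = 28
Prior(H2) = 15/28 = 0.5357

0.5357


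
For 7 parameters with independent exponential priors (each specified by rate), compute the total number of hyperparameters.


A exponential prior has 1 hyperparameter per parameter.
Total = 7 * 1 = 7

7


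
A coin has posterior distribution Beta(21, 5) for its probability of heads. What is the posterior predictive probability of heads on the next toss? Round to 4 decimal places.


Posterior predictive = E[theta] = alpha/(alpha+beta)
= 21/26
= 0.8077

0.8077


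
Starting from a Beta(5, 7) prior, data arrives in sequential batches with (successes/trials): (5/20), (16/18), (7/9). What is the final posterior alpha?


In sequential Bayesian updating, we sum all successes.
Total successes = 28
Final alpha = 5 + 28 = 33

33


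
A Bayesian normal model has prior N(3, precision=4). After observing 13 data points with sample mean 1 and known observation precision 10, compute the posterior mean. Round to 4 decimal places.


Posterior mean = (prior_precision * prior_mean + n * data_precision * data_mean) / (prior_precision + n * data_precision)
Numerator = 4*3 + 13*10*1 = 142
Denominator = 4 + 13*10 = 134
Posterior mean = 1.0597

1.0597


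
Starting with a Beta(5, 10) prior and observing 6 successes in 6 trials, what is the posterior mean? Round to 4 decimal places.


Posterior parameters: alpha = 5 + 6 = 11
beta = 10 + 0 = 10
Posterior mean = alpha / (alpha + beta) = 11 / 21
= 0.5238

0.5238


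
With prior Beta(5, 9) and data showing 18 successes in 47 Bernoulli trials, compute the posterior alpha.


Conjugate update: alpha_posterior = alpha_prior + k
= 5 + 18 = 23

23


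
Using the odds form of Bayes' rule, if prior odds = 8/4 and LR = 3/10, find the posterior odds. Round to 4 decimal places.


Bayes' rule in odds form: posterior odds = prior odds * LR
= (8 * 3) / (4 * 10)
= 24/40 = 0.6

0.6


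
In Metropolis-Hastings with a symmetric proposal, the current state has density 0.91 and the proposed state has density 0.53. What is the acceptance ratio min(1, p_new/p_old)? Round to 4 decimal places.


Ratio = p_new / p_old = 0.53 / 0.91 = 0.5824
Acceptance = min(1, 0.5824) = 0.5824

0.5824


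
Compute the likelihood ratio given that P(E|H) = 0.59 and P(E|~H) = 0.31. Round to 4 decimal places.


LR = P(E|H) / P(E|~H)
= 0.59 / 0.31 = 1.9032

1.9032


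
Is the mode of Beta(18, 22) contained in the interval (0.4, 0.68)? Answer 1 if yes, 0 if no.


Mode = (a-1)/(a+b-2) = 17/38 = 0.4474
Interval: (0.4, 0.68)
Contains mode? 1

1


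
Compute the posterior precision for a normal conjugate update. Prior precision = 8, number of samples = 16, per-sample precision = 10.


tau_post = tau_0 + n * tau
= 8 + 16 * 10 = 168

168


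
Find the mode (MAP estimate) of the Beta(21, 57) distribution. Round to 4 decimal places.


For Beta(a,b) with a,b > 1:
Mode = (a-1)/(a+b-2) = (21-1)/(78-2)
= 20/76 = 0.2632

0.2632


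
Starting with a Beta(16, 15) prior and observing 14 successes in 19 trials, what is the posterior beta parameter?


Posterior beta = prior beta + failures
Failures = 19 - 14 = 5
beta_post = 15 + 5 = 20

20


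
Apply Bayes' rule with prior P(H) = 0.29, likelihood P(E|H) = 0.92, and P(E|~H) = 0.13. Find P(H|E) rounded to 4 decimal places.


Step 1: Compute marginal P(E) = P(E|H)P(H) + P(E|~H)P(~H)
= 0.92*0.29 + 0.13*0.71 = 0.3591
Step 2: P(H|E) = P(E|H)P(H)/P(E) = 0.2668/0.3591
= 0.743

0.743


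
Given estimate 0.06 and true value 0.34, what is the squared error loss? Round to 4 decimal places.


Squared error = (estimate - true)^2
Difference = -0.28
Loss = -0.28^2 = 0.0784

0.0784


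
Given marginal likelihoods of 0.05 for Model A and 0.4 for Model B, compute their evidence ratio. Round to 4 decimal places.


Ratio = ML(A) / ML(B) = 0.05/0.4
= 0.125

0.125


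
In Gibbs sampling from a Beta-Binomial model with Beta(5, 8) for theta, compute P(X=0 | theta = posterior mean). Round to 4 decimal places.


Posterior mean = alpha/(alpha+beta) = 5/13 = 0.3846
P(X=0|theta=mean) = 1 - theta = 0.6154

0.6154


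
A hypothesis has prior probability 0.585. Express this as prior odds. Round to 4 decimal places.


Odds = P(H) / P(not H) = 0.585 / 0.415
= 1.4096

1.4096


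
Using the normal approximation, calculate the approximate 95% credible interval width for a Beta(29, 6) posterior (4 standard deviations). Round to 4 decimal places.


Var(Beta) = 29*6/(35^2 * 36) = 0.0039
SD = 0.0628
Width ~ 4*SD = 0.2513

0.2513


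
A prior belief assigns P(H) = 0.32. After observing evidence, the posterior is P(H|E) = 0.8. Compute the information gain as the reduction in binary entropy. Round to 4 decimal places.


H(prior) = -0.32*log2(0.32) - 0.68*log2(0.68)
= 0.9044
H(post) = -0.8*log2(0.8) - 0.2*log2(0.2)
= 0.7219
IG = 0.9044 - 0.7219 = 0.1825

0.1825


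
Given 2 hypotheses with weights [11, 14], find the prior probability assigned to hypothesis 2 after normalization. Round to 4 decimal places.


To normalize, divide each weight by the sum of all weights.
Sum = 25
Prior(H2) = 14/25 = 0.56

0.56


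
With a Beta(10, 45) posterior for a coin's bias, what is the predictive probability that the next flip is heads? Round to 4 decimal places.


The predictive probability equals the posterior mean.
P(next = heads) = alpha / (alpha + beta)
= 10 / 55 = 0.1818

0.1818


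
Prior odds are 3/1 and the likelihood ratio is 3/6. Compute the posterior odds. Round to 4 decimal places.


Posterior odds = prior odds * likelihood ratio
= (3/1) * (3/6)
= 9 / 6
= 1.5

1.5


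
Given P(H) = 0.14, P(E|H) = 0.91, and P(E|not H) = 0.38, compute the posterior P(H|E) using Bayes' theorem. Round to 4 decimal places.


By Bayes' theorem: P(H|E) = P(E|H)*P(H) / P(E)
P(E) = P(E|H)*P(H) + P(E|not H)*P(not H)
P(E) = 0.91*0.14 + 0.38*0.86 = 0.4542
P(H|E) = 0.91*0.14 / 0.4542 = 0.2805

0.2805


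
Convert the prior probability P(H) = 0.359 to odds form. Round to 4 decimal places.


P(not H) = 1 - 0.359 = 0.641
Odds = 0.359 / 0.641 = 0.5601

0.5601


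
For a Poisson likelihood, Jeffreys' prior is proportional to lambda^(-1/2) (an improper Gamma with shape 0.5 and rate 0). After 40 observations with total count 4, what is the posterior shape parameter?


Jeffreys' prior for Poisson is proportional to lambda^(-1/2).
Posterior is Gamma(0.5 + S, 0 + n) = Gamma(0.5 + 4, 40).
Posterior shape = 0.5 + S = 0.5 + 4 = 4.5

4.5


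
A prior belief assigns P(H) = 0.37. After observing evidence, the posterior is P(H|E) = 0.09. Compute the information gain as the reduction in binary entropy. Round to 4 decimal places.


H(prior) = -0.37*log2(0.37) - 0.63*log2(0.63)
= 0.9507
H(post) = -0.09*log2(0.09) - 0.91*log2(0.91)
= 0.4365
IG = 0.9507 - 0.4365 = 0.5142

0.5142


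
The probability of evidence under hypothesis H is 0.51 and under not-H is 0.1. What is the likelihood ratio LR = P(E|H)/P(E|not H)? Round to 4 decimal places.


LR = 0.51 / 0.1
= 5.1

5.1


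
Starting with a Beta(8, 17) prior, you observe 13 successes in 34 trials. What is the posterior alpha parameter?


For a Beta-Binomial conjugate model:
Posterior alpha = prior alpha + number of successes
= 8 + 13 = 21

21


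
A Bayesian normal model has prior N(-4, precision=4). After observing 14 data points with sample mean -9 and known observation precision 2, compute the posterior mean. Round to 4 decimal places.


Posterior mean = (prior_precision * prior_mean + n * data_precision * data_mean) / (prior_precision + n * data_precision)
Numerator = 4*-4 + 14*2*-9 = -268
Denominator = 4 + 14*2 = 32
Posterior mean = -8.375

-8.375


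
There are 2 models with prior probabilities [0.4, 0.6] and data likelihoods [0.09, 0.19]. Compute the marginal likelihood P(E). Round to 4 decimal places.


P(E) = sum over models of P(M_i) * P(E|M_i)
= 0.4*0.09 + 0.6*0.19
= 0.15

0.15


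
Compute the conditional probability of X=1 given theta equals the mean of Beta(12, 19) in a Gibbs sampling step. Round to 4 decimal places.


Mean of Beta(12, 19) = 0.3871
P(X=1 | theta=0.3871) = 0.3871

0.3871


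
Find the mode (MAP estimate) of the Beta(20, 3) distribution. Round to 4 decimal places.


For Beta(a,b) with a,b > 1:
Mode = (a-1)/(a+b-2) = (20-1)/(23-2)
= 19/21 = 0.9048

0.9048


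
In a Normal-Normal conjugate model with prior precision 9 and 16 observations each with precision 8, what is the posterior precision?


Posterior precision = prior precision + n * observation precision
= 9 + 16 * 8
= 9 + 128 = 137

137


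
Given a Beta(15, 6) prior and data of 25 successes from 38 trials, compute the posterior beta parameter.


Number of failures = 38 - 25 = 13
Posterior beta = 6 + 13 = 19

19


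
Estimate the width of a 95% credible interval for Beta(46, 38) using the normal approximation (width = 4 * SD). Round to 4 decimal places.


For Beta(a,b): Var = ab/((a+b)^2(a+b+1))
Var = 0.0029, SD = 0.054
Approximate 95% CI width = 4 * 0.054 = 0.2159

0.2159


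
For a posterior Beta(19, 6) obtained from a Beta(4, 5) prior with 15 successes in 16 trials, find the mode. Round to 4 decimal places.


Mode = (alpha - 1) / (alpha + beta - 2)
= 18 / 23
= 0.7826

0.7826


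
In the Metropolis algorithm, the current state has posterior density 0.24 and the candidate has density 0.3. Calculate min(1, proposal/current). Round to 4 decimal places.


Ratio = 0.3/0.24 = 1.25
Acceptance probability = min(1, 1.25)
= 1.0

1.0


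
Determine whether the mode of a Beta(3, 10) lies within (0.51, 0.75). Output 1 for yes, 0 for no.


First find the mode: (a-1)/(a+b-2) = 0.1818
Is 0.1818 in (0.51, 0.75)? 0

0


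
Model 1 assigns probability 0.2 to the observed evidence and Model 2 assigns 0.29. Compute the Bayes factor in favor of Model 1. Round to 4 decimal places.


BF = P(data|M1) / P(data|M2)
= 0.2 / 0.29 = 0.6897

0.6897


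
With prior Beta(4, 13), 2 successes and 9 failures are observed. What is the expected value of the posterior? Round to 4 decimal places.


Posterior = Beta(6, 22)
E[theta] = alpha/(alpha+beta)
= 6/28 = 0.2143

0.2143


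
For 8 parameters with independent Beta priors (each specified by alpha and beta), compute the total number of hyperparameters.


A Beta prior has 2 hyperparameters per parameter.
Total = 8 * 2 = 16

16


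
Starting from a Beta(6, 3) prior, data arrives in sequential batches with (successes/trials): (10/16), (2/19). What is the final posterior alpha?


In sequential Bayesian updating, we sum all successes.
Total successes = 12
Final alpha = 6 + 12 = 18

18


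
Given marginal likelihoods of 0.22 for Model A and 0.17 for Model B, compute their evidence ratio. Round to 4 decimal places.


Ratio = ML(A) / ML(B) = 0.22/0.17
= 1.2941

1.2941


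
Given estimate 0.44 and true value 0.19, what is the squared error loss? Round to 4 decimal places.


Squared error = (estimate - true)^2
Difference = 0.25
Loss = 0.25^2 = 0.0625

0.0625


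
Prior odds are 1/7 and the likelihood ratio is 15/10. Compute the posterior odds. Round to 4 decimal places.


Posterior odds = prior odds * likelihood ratio
= (1/7) * (15/10)
= 15 / 70
= 0.2143

0.2143


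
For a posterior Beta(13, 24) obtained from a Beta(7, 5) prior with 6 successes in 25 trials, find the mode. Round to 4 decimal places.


Mode = (alpha - 1) / (alpha + beta - 2)
= 12 / 35
= 0.3429

0.3429


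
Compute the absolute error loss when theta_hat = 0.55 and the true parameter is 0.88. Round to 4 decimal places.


L = |theta_hat - theta_true|
= |0.55 - 0.88| = 0.33

0.33


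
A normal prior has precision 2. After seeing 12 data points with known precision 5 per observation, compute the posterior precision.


In the conjugate normal model, precisions add:
tau_posterior = tau_prior + n * tau_data
= 2 + 12*5 = 62

62


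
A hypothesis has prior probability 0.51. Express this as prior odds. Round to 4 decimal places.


Odds = P(H) / P(not H) = 0.51 / 0.49
= 1.0408

1.0408


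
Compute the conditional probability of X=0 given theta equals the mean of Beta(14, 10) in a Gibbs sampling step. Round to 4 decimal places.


Mean of Beta(14, 10) = 0.5833
P(X=0 | theta=0.5833) = 0.4167

0.4167


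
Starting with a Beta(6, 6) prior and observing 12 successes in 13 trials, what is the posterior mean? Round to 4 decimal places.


Posterior parameters: alpha = 6 + 12 = 18
beta = 6 + 1 = 7
Posterior mean = alpha / (alpha + beta) = 18 / 25
= 0.72

0.72


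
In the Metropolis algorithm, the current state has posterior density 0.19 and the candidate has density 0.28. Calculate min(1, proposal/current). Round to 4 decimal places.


Ratio = 0.28/0.19 = 1.4737
Acceptance probability = min(1, 1.4737)
= 1.0

1.0


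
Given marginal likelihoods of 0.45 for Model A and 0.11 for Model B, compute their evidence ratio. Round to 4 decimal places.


Ratio = ML(A) / ML(B) = 0.45/0.11
= 4.0909

4.0909


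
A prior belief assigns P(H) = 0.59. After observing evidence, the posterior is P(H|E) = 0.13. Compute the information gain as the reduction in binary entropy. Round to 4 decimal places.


H(prior) = -0.59*log2(0.59) - 0.41*log2(0.41)
= 0.9765
H(post) = -0.13*log2(0.13) - 0.87*log2(0.87)
= 0.5574
IG = 0.9765 - 0.5574 = 0.4191

0.4191


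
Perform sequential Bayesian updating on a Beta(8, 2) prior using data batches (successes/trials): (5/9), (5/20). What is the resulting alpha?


Accumulate successes: 10
Posterior alpha = prior alpha + sum of successes
= 8 + 10 = 18

18


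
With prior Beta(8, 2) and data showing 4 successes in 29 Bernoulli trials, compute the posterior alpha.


Conjugate update: alpha_posterior = alpha_prior + k
= 8 + 4 = 12

12


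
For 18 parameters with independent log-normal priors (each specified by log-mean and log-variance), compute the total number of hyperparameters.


A log-normal prior has 2 hyperparameters per parameter.
Total = 18 * 2 = 36

36


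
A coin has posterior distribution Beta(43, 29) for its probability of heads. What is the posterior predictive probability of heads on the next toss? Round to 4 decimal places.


Posterior predictive = E[theta] = alpha/(alpha+beta)
= 43/72
= 0.5972

0.5972


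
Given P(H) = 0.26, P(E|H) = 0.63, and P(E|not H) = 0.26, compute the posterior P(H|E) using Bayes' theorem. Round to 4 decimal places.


By Bayes' theorem: P(H|E) = P(E|H)*P(H) / P(E)
P(E) = P(E|H)*P(H) + P(E|not H)*P(not H)
P(E) = 0.63*0.26 + 0.26*0.74 = 0.3562
P(H|E) = 0.63*0.26 / 0.3562 = 0.4599

0.4599


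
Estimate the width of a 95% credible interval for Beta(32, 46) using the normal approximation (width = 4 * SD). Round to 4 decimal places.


For Beta(a,b): Var = ab/((a+b)^2(a+b+1))
Var = 0.0031, SD = 0.0553
Approximate 95% CI width = 4 * 0.0553 = 0.2214

0.2214


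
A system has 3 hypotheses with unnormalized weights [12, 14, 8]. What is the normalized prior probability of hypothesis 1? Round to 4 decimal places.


The normalized prior is the weight divided by the total.
Total weight = 34
P(H1) = 12 / 34 = 0.3529

0.3529


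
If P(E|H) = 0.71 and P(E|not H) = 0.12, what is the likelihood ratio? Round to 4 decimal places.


Likelihood ratio = P(E|H) / P(E|not H)
= 0.71 / 0.12
= 5.9167

5.9167


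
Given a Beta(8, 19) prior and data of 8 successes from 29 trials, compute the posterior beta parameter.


Number of failures = 29 - 8 = 21
Posterior beta = 19 + 21 = 40

40


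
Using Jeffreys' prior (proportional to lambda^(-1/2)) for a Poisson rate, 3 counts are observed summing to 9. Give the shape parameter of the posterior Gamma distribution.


Conjugate update: Gamma(prior_shape + S, prior_rate + n).
Prior shape = 0.5, prior rate = 0.
Posterior shape = 0.5 + S = 0.5 + 9 = 9.5

9.5


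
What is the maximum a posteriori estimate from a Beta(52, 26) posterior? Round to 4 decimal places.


The MAP estimate equals the mode of the distribution.
Mode of Beta(a,b) = (a-1)/(a+b-2)
= 51/76
= 0.6711

0.6711


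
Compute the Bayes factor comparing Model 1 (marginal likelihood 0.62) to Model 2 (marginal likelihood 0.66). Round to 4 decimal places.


BF12 = marginal likelihood of M1 / marginal likelihood of M2
= 0.62/0.66
= 0.9394

0.9394


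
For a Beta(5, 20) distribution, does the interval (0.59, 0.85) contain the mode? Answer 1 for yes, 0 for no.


Mode of Beta(a,b) = (a-1)/(a+b-2)
= (5-1)/(5+20-2) = 0.1739
Check: 0.59 <= 0.1739 <= 0.85?
Result: 0

0


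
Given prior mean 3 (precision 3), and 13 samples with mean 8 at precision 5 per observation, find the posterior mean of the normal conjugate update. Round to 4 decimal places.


The posterior mean is a precision-weighted average of prior and data.
Post. prec. = 3 + 65 = 68
Post. mean = (9 + 520)/68 = 529/68 = 7.7794

7.7794


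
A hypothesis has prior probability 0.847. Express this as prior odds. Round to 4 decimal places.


Odds = P(H) / P(not H) = 0.847 / 0.153
= 5.5359

5.5359


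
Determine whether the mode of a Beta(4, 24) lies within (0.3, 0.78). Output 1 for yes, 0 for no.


First find the mode: (a-1)/(a+b-2) = 0.1154
Is 0.1154 in (0.3, 0.78)? 0

0


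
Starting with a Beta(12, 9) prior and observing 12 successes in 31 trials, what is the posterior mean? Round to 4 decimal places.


Posterior parameters: alpha = 12 + 12 = 24
beta = 9 + 19 = 28
Posterior mean = alpha / (alpha + beta) = 24 / 52
= 0.4615

0.4615


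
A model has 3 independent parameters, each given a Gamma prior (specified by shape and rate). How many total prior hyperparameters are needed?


Each Gamma prior needs 2 hyperparameters (shape and rate).
Total = 2 * 3 = 6

6


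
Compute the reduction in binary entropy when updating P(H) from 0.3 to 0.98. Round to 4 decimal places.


H_before = -p*log2(p) - (1-p)*log2(1-p) for p=0.3: 0.8813
H_after for p=0.98: 0.1414
Reduction = 0.8813 - 0.1414 = 0.7399

0.7399


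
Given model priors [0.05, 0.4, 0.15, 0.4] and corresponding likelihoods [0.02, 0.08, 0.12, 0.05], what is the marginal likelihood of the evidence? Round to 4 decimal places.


P(E) = sum_i P(M_i) P(E|M_i)
= 0.001 + 0.032 + 0.018 + 0.02
= 0.071

0.071


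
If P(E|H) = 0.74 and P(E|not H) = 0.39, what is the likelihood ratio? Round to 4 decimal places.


Likelihood ratio = P(E|H) / P(E|not H)
= 0.74 / 0.39
= 1.8974

1.8974


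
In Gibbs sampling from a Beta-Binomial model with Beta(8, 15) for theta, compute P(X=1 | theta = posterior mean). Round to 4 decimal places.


Posterior mean = alpha/(alpha+beta) = 8/23 = 0.3478
P(X=1|theta=mean) = theta = 0.3478

0.3478


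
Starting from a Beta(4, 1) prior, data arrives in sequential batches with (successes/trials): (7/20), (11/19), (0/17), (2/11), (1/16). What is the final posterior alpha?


In sequential Bayesian updating, we sum all successes.
Total successes = 21
Final alpha = 4 + 21 = 25

25


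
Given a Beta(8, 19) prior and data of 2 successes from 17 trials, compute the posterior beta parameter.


Number of failures = 17 - 2 = 15
Posterior beta = 19 + 15 = 34

34


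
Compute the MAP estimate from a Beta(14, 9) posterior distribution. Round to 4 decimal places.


MAP = mode of Beta distribution
= (alpha - 1)/(alpha + beta - 2)
= (14-1)/(14+9-2)
= 13/21 = 0.619

0.619


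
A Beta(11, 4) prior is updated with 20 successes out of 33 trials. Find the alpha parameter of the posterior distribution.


In the Beta-Binomial conjugate update:
alpha_post = alpha_prior + successes
= 11 + 20
= 31

31
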